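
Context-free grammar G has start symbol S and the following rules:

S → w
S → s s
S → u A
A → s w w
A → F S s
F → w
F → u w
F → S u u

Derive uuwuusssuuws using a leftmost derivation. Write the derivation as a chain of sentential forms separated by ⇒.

S ⇒ uA ⇒ uFSs ⇒ uSuuSs ⇒ uuAuuSs ⇒ uuFSsuuSs ⇒ uuSuuSsuuSs ⇒ uuwuuSsuuSs ⇒ uuwuusssuuSs ⇒ uuwuusssuuws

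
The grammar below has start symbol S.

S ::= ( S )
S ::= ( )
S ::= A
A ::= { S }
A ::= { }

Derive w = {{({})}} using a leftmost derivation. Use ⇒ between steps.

S⇒A⇒{S}⇒{A}⇒{{S}}⇒{{(S)}}⇒{{(A)}}⇒{{({})}}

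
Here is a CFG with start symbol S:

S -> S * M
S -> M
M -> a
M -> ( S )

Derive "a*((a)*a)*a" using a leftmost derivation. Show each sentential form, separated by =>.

S=>S*M=>S*M*M=>M*M*M=>a*M*M=>a*(S)*M=>a*(S*M)*M=>a*(M*M)*M=>a*((S)*M)*M=>a*((M)*M)*M=>a*((a)*M)*M=>a*((a)*a)*M=>a*((a)*a)*a

S => S*M   [S -> S * M]
S*M => S*M*M   [S -> S * M]
S*M*M => M*M*M   [S -> M]
M*M*M => a*M*M   [M -> a]
a*M*M => a*(S)*M   [M -> ( S )]
a*(S)*M => a*(S*M)*M   [S -> S * M]
a*(S*M)*M => a*(M*M)*M   [S -> M]
a*(M*M)*M => a*((S)*M)*M   [M -> ( S )]
a*((S)*M)*M => a*((M)*M)*M   [S -> M]
a*((M)*M)*M => a*((a)*M)*M   [M -> a]
a*((a)*M)*M => a*((a)*a)*M   [M -> a]
a*((a)*a)*M => a*((a)*a)*a   [M -> a]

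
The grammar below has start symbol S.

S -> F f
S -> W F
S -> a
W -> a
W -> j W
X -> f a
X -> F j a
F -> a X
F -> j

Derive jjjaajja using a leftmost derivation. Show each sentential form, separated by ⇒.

S ⇒ WF   [S -> W F]
WF ⇒ jWF   [W -> j W]
jWF ⇒ jjWF   [W -> j W]
jjWF ⇒ jjjWF   [W -> j W]
jjjWF ⇒ jjjaF   [W -> a]
jjjaF ⇒ jjjaaX   [F -> a X]
jjjaaX ⇒ jjjaaFja   [X -> F j a]
jjjaaFja ⇒ jjjaajja   [F -> j]

S ⇒ WF ⇒ jWF ⇒ jjWF ⇒ jjjWF ⇒ jjjaF ⇒ jjjaaX ⇒ jjjaaFja ⇒ jjjaajja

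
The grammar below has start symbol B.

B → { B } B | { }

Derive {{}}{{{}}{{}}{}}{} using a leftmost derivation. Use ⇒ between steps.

B ⇒ {B}B   [B → { B } B]
{B}B ⇒ {{}}B   [B → { }]
{{}}B ⇒ {{}}{B}B   [B → { B } B]
{{}}{B}B ⇒ {{}}{{B}B}B   [B → { B } B]
{{}}{{B}B}B ⇒ {{}}{{{}}B}B   [B → { }]
{{}}{{{}}B}B ⇒ {{}}{{{}}{B}B}B   [B → { B } B]
{{}}{{{}}{B}B}B ⇒ {{}}{{{}}{{}}B}B   [B → { }]
{{}}{{{}}{{}}B}B ⇒ {{}}{{{}}{{}}{}}B   [B → { }]
{{}}{{{}}{{}}{}}B ⇒ {{}}{{{}}{{}}{}}{}   [B → { }]

B ⇒ {B}B ⇒ {{}}B ⇒ {{}}{B}B ⇒ {{}}{{B}B}B ⇒ {{}}{{{}}B}B ⇒ {{}}{{{}}{B}B}B ⇒ {{}}{{{}}{{}}B}B ⇒ {{}}{{{}}{{}}{}}B ⇒ {{}}{{{}}{{}}{}}{}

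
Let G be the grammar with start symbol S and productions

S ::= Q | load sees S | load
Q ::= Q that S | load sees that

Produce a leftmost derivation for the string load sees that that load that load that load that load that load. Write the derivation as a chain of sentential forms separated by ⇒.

S ⇒ Q   [S ::= Q]
Q ⇒ Q that S   [Q ::= Q that S]
Q that S ⇒ Q that S that S   [Q ::= Q that S]
Q that S that S ⇒ Q that S that S that S   [Q ::= Q that S]
Q that S that S that S ⇒ Q that S that S that S that S   [Q ::= Q that S]
Q that S that S that S that S ⇒ Q that S that S that S that S that S   [Q ::= Q that S]
Q that S that S that S that S that S ⇒ load sees that that S that S that S that S that S   [Q ::= load sees that]
load sees that that S that S that S that S that S ⇒ load sees that that load that S that S that S that S   [S ::= load]
load sees that that load that S that S that S that S ⇒ load sees that that load that load that S that S that S   [S ::= load]
load sees that that load that load that S that S that S ⇒ load sees that that load that load that load that S that S   [S ::= load]
load sees that that load that load that load that S that S ⇒ load sees that that load that load that load that load that S   [S ::= load]
load sees that that load that load that load that load that S ⇒ load sees that that load that load that load that load that load   [S ::= load]

S ⇒ Q ⇒ Q that S ⇒ Q that S that S ⇒ Q that S that S that S ⇒ Q that S that S that S that S ⇒ Q that S that S that S that S that S ⇒ load sees that that S that S that S that S that S ⇒ load sees that that load that S that S that S that S ⇒ load sees that that load that load that S that S that S ⇒ load sees that that load that load that load that S that S ⇒ load sees that that load that load that load that load that S ⇒ load sees that that load that load that load that load that load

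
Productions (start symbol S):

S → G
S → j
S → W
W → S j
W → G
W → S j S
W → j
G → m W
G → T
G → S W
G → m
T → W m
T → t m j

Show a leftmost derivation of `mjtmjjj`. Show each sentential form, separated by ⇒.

S ⇒ W ⇒ Sj ⇒ Gj ⇒ SWj ⇒ WWj ⇒ SjSWj ⇒ GjSWj ⇒ mjSWj ⇒ mjGWj ⇒ mjTWj ⇒ mjtmjWj ⇒ mjtmjjj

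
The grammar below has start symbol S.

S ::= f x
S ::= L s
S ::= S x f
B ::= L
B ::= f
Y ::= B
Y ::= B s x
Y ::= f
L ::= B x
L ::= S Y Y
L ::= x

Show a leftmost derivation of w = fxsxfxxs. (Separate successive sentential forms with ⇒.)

S⇒Ls⇒SYYs⇒SxfYYs⇒LsxfYYs⇒BxsxfYYs⇒fxsxfYYs⇒fxsxfBYs⇒fxsxfLYs⇒fxsxfxYs⇒fxsxfxBs⇒fxsxfxLs⇒fxsxfxxs

S ⇒ Ls   [S ::= L s]
Ls ⇒ SYYs   [L ::= S Y Y]
SYYs ⇒ SxfYYs   [S ::= S x f]
SxfYYs ⇒ LsxfYYs   [S ::= L s]
LsxfYYs ⇒ BxsxfYYs   [L ::= B x]
BxsxfYYs ⇒ fxsxfYYs   [B ::= f]
fxsxfYYs ⇒ fxsxfBYs   [Y ::= B]
fxsxfBYs ⇒ fxsxfLYs   [B ::= L]
fxsxfLYs ⇒ fxsxfxYs   [L ::= x]
fxsxfxYs ⇒ fxsxfxBs   [Y ::= B]
fxsxfxBs ⇒ fxsxfxLs   [B ::= L]
fxsxfxLs ⇒ fxsxfxxs   [L ::= x]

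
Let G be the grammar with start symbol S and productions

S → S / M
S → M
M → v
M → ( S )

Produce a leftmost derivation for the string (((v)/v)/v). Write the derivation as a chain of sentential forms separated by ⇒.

S ⇒ M ⇒ (S) ⇒ (S/M) ⇒ (M/M) ⇒ ((S)/M) ⇒ ((S/M)/M) ⇒ ((M/M)/M) ⇒ (((S)/M)/M) ⇒ (((M)/M)/M) ⇒ (((v)/M)/M) ⇒ (((v)/v)/M) ⇒ (((v)/v)/v)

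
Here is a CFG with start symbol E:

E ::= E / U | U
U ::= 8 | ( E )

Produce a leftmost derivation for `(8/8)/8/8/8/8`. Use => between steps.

E => E/U   [E ::= E / U]
E/U => E/U/U   [E ::= E / U]
E/U/U => E/U/U/U   [E ::= E / U]
E/U/U/U => E/U/U/U/U   [E ::= E / U]
E/U/U/U/U => U/U/U/U/U   [E ::= U]
U/U/U/U/U => (E)/U/U/U/U   [U ::= ( E )]
(E)/U/U/U/U => (E/U)/U/U/U/U   [E ::= E / U]
(E/U)/U/U/U/U => (U/U)/U/U/U/U   [E ::= U]
(U/U)/U/U/U/U => (8/U)/U/U/U/U   [U ::= 8]
(8/U)/U/U/U/U => (8/8)/U/U/U/U   [U ::= 8]
(8/8)/U/U/U/U => (8/8)/8/U/U/U   [U ::= 8]
(8/8)/8/U/U/U => (8/8)/8/8/U/U   [U ::= 8]
(8/8)/8/8/U/U => (8/8)/8/8/8/U   [U ::= 8]
(8/8)/8/8/8/U => (8/8)/8/8/8/8   [U ::= 8]

E=>E/U=>E/U/U=>E/U/U/U=>E/U/U/U/U=>U/U/U/U/U=>(E)/U/U/U/U=>(E/U)/U/U/U/U=>(U/U)/U/U/U/U=>(8/U)/U/U/U/U=>(8/8)/U/U/U/U=>(8/8)/8/U/U/U=>(8/8)/8/8/U/U=>(8/8)/8/8/8/U=>(8/8)/8/8/8/8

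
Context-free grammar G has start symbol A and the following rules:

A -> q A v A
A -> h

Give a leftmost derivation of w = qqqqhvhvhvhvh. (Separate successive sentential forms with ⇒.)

A ⇒ qAvA ⇒ qqAvAvA ⇒ qqqAvAvAvA ⇒ qqqqAvAvAvAvA ⇒ qqqqhvAvAvAvA ⇒ qqqqhvhvAvAvA ⇒ qqqqhvhvhvAvA ⇒ qqqqhvhvhvhvA ⇒ qqqqhvhvhvhvh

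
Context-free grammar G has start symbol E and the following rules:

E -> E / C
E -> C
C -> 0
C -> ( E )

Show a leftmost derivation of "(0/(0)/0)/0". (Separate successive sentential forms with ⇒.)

E ⇒ E/C ⇒ C/C ⇒ (E)/C ⇒ (E/C)/C ⇒ (E/C/C)/C ⇒ (C/C/C)/C ⇒ (0/C/C)/C ⇒ (0/(E)/C)/C ⇒ (0/(C)/C)/C ⇒ (0/(0)/C)/C ⇒ (0/(0)/0)/C ⇒ (0/(0)/0)/0

E ⇒ E/C   [E -> E / C]
E/C ⇒ C/C   [E -> C]
C/C ⇒ (E)/C   [C -> ( E )]
(E)/C ⇒ (E/C)/C   [E -> E / C]
(E/C)/C ⇒ (E/C/C)/C   [E -> E / C]
(E/C/C)/C ⇒ (C/C/C)/C   [E -> C]
(C/C/C)/C ⇒ (0/C/C)/C   [C -> 0]
(0/C/C)/C ⇒ (0/(E)/C)/C   [C -> ( E )]
(0/(E)/C)/C ⇒ (0/(C)/C)/C   [E -> C]
(0/(C)/C)/C ⇒ (0/(0)/C)/C   [C -> 0]
(0/(0)/C)/C ⇒ (0/(0)/0)/C   [C -> 0]
(0/(0)/0)/C ⇒ (0/(0)/0)/0   [C -> 0]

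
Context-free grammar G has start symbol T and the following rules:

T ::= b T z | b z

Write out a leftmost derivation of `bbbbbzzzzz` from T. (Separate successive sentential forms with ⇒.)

T ⇒ bTz ⇒ bbTzz ⇒ bbbTzzz ⇒ bbbbTzzzz ⇒ bbbbbzzzzz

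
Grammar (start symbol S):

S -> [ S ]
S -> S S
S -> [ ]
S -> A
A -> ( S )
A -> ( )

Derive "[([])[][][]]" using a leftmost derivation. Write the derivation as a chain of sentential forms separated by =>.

S => [S] => [SS] => [AS] => [(S)S] => [([])S] => [([])SS] => [([])[]S] => [([])[]SS] => [([])[][]S] => [([])[][][]]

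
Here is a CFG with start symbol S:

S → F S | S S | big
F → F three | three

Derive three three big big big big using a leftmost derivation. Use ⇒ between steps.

S ⇒ S S ⇒ S S S ⇒ S S S S ⇒ F S S S S ⇒ F three S S S S ⇒ three three S S S S ⇒ three three big S S S ⇒ three three big big S S ⇒ three three big big big S ⇒ three three big big big big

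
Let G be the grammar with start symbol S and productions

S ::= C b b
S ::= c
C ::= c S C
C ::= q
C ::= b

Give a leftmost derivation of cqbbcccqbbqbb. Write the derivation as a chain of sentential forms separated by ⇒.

S ⇒ Cbb ⇒ cSCbb ⇒ cCbbCbb ⇒ cqbbCbb ⇒ cqbbcSCbb ⇒ cqbbcCbbCbb ⇒ cqbbccSCbbCbb ⇒ cqbbcccCbbCbb ⇒ cqbbcccqbbCbb ⇒ cqbbcccqbbqbb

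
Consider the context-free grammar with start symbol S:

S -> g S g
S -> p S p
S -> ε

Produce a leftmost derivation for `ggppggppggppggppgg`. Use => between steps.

S => gSg => ggSgg => ggpSpgg => ggppSppgg => ggppgSgppgg => ggppggSggppgg => ggppggpSpggppgg => ggppggppSppggppgg => ggppggppgSgppggppgg => ggppggppggppggppgg

S => gSg   [S -> g S g]
gSg => ggSgg   [S -> g S g]
ggSgg => ggpSpgg   [S -> p S p]
ggpSpgg => ggppSppgg   [S -> p S p]
ggppSppgg => ggppgSgppgg   [S -> g S g]
ggppgSgppgg => ggppggSggppgg   [S -> g S g]
ggppggSggppgg => ggppggpSpggppgg   [S -> p S p]
ggppggpSpggppgg => ggppggppSppggppgg   [S -> p S p]
ggppggppSppggppgg => ggppggppgSgppggppgg   [S -> g S g]
ggppggppgSgppggppgg => ggppggppggppggppgg   [S -> ε]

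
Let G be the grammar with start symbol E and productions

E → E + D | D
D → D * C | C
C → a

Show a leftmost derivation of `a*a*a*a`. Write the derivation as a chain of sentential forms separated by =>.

E => D => D*C => D*C*C => D*C*C*C => C*C*C*C => a*C*C*C => a*a*C*C => a*a*a*C => a*a*a*a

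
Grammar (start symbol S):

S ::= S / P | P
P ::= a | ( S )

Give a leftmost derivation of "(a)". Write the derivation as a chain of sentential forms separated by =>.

S => P => (S) => (P) => (a)

S => P   [S ::= P]
P => (S)   [P ::= ( S )]
(S) => (P)   [S ::= P]
(P) => (a)   [P ::= a]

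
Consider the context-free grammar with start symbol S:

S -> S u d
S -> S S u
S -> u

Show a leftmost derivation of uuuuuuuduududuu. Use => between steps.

S => SSu => SudSu => SududSu => SSuududSu => uSuududSu => uSuduududSu => uSSuuduududSu => uSSuSuuduududSu => uuSuSuuduududSu => uuuuSuuduududSu => uuuuuuuduududSu => uuuuuuuduududuu

S => SSu   [S -> S S u]
SSu => SudSu   [S -> S u d]
SudSu => SududSu   [S -> S u d]
SududSu => SSuududSu   [S -> S S u]
SSuududSu => uSuududSu   [S -> u]
uSuududSu => uSuduududSu   [S -> S u d]
uSuduududSu => uSSuuduududSu   [S -> S S u]
uSSuuduududSu => uSSuSuuduududSu   [S -> S S u]
uSSuSuuduududSu => uuSuSuuduududSu   [S -> u]
uuSuSuuduududSu => uuuuSuuduududSu   [S -> u]
uuuuSuuduududSu => uuuuuuuduududSu   [S -> u]
uuuuuuuduududSu => uuuuuuuduududuu   [S -> u]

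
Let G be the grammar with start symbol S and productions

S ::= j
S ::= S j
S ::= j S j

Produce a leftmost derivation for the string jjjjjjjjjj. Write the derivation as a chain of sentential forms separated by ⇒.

S ⇒ Sj   [S ::= S j]
Sj ⇒ Sjj   [S ::= S j]
Sjj ⇒ Sjjj   [S ::= S j]
Sjjj ⇒ jSjjjj   [S ::= j S j]
jSjjjj ⇒ jSjjjjj   [S ::= S j]
jSjjjjj ⇒ jjSjjjjjj   [S ::= j S j]
jjSjjjjjj ⇒ jjSjjjjjjj   [S ::= S j]
jjSjjjjjjj ⇒ jjjjjjjjjj   [S ::= j]

S ⇒ Sj ⇒ Sjj ⇒ Sjjj ⇒ jSjjjj ⇒ jSjjjjj ⇒ jjSjjjjjj ⇒ jjSjjjjjjj ⇒ jjjjjjjjjj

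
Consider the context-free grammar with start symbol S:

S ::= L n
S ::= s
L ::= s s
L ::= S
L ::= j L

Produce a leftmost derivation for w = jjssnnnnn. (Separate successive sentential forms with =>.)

S => Ln   [S ::= L n]
Ln => Sn   [L ::= S]
Sn => Lnn   [S ::= L n]
Lnn => Snn   [L ::= S]
Snn => Lnnn   [S ::= L n]
Lnnn => jLnnn   [L ::= j L]
jLnnn => jjLnnn   [L ::= j L]
jjLnnn => jjSnnn   [L ::= S]
jjSnnn => jjLnnnn   [S ::= L n]
jjLnnnn => jjSnnnn   [L ::= S]
jjSnnnn => jjLnnnnn   [S ::= L n]
jjLnnnnn => jjssnnnnn   [L ::= s s]

S => Ln => Sn => Lnn => Snn => Lnnn => jLnnn => jjLnnn => jjSnnn => jjLnnnn => jjSnnnn => jjLnnnnn => jjssnnnnn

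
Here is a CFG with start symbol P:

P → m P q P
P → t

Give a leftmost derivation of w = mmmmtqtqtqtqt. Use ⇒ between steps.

P ⇒ mPqP ⇒ mmPqPqP ⇒ mmmPqPqPqP ⇒ mmmmPqPqPqPqP ⇒ mmmmtqPqPqPqP ⇒ mmmmtqtqPqPqP ⇒ mmmmtqtqtqPqP ⇒ mmmmtqtqtqtqP ⇒ mmmmtqtqtqtqt

P ⇒ mPqP   [P → m P q P]
mPqP ⇒ mmPqPqP   [P → m P q P]
mmPqPqP ⇒ mmmPqPqPqP   [P → m P q P]
mmmPqPqPqP ⇒ mmmmPqPqPqPqP   [P → m P q P]
mmmmPqPqPqPqP ⇒ mmmmtqPqPqPqP   [P → t]
mmmmtqPqPqPqP ⇒ mmmmtqtqPqPqP   [P → t]
mmmmtqtqPqPqP ⇒ mmmmtqtqtqPqP   [P → t]
mmmmtqtqtqPqP ⇒ mmmmtqtqtqtqP   [P → t]
mmmmtqtqtqtqP ⇒ mmmmtqtqtqtqt   [P → t]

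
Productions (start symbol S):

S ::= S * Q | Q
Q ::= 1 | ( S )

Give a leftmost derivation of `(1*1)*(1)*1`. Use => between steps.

S=>S*Q=>S*Q*Q=>Q*Q*Q=>(S)*Q*Q=>(S*Q)*Q*Q=>(Q*Q)*Q*Q=>(1*Q)*Q*Q=>(1*1)*Q*Q=>(1*1)*(S)*Q=>(1*1)*(Q)*Q=>(1*1)*(1)*Q=>(1*1)*(1)*1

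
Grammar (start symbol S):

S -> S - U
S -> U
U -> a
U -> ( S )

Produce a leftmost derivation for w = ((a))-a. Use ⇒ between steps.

S ⇒ S-U ⇒ U-U ⇒ (S)-U ⇒ (U)-U ⇒ ((S))-U ⇒ ((U))-U ⇒ ((a))-U ⇒ ((a))-a

S ⇒ S-U   [S -> S - U]
S-U ⇒ U-U   [S -> U]
U-U ⇒ (S)-U   [U -> ( S )]
(S)-U ⇒ (U)-U   [S -> U]
(U)-U ⇒ ((S))-U   [U -> ( S )]
((S))-U ⇒ ((U))-U   [S -> U]
((U))-U ⇒ ((a))-U   [U -> a]
((a))-U ⇒ ((a))-a   [U -> a]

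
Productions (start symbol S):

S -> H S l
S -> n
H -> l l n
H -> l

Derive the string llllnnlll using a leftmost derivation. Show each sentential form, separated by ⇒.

S⇒HSl⇒lSl⇒lHSll⇒llSll⇒llHSlll⇒llllnSlll⇒llllnnlll

S ⇒ HSl   [S -> H S l]
HSl ⇒ lSl   [H -> l]
lSl ⇒ lHSll   [S -> H S l]
lHSll ⇒ llSll   [H -> l]
llSll ⇒ llHSlll   [S -> H S l]
llHSlll ⇒ llllnSlll   [H -> l l n]
llllnSlll ⇒ llllnnlll   [S -> n]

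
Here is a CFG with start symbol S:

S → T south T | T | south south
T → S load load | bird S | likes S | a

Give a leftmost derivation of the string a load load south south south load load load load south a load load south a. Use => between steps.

S => T south T => S load load south T => T south T load load south T => S load load south T load load south T => T south T load load south T load load south T => S load load south T load load south T load load south T => T load load south T load load south T load load south T => a load load south T load load south T load load south T => a load load south S load load load load south T load load south T => a load load south south south load load load load south T load load south T => a load load south south south load load load load south a load load south T => a load load south south south load load load load south a load load south a

S => T south T   [S → T south T]
T south T => S load load south T   [T → S load load]
S load load south T => T south T load load south T   [S → T south T]
T south T load load south T => S load load south T load load south T   [T → S load load]
S load load south T load load south T => T south T load load south T load load south T   [S → T south T]
T south T load load south T load load south T => S load load south T load load south T load load south T   [T → S load load]
S load load south T load load south T load load south T => T load load south T load load south T load load south T   [S → T]
T load load south T load load south T load load south T => a load load south T load load south T load load south T   [T → a]
a load load south T load load south T load load south T => a load load south S load load load load south T load load south T   [T → S load load]
a load load south S load load load load south T load load south T => a load load south south south load load load load south T load load south T   [S → south south]
a load load south south south load load load load south T load load south T => a load load south south south load load load load south a load load south T   [T → a]
a load load south south south load load load load south a load load south T => a load load south south south load load load load south a load load south a   [T → a]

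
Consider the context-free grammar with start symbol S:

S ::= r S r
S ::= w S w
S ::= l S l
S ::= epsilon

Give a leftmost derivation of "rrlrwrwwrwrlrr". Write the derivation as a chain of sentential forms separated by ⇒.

S ⇒ rSr ⇒ rrSrr ⇒ rrlSlrr ⇒ rrlrSrlrr ⇒ rrlrwSwrlrr ⇒ rrlrwrSrwrlrr ⇒ rrlrwrwSwrwrlrr ⇒ rrlrwrwwrwrlrr

S ⇒ rSr   [S ::= r S r]
rSr ⇒ rrSrr   [S ::= r S r]
rrSrr ⇒ rrlSlrr   [S ::= l S l]
rrlSlrr ⇒ rrlrSrlrr   [S ::= r S r]
rrlrSrlrr ⇒ rrlrwSwrlrr   [S ::= w S w]
rrlrwSwrlrr ⇒ rrlrwrSrwrlrr   [S ::= r S r]
rrlrwrSrwrlrr ⇒ rrlrwrwSwrwrlrr   [S ::= w S w]
rrlrwrwSwrwrlrr ⇒ rrlrwrwwrwrlrr   [S ::= epsilon]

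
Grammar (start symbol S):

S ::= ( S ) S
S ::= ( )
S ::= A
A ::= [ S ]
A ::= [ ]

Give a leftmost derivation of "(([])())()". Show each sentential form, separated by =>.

S => (S)S => ((S)S)S => ((A)S)S => (([])S)S => (([])())S => (([])())()

S => (S)S   [S ::= ( S ) S]
(S)S => ((S)S)S   [S ::= ( S ) S]
((S)S)S => ((A)S)S   [S ::= A]
((A)S)S => (([])S)S   [A ::= [ ]]
(([])S)S => (([])())S   [S ::= ( )]
(([])())S => (([])())()   [S ::= ( )]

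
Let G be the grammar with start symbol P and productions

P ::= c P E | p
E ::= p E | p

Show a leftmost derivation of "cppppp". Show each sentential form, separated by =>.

P => cPE   [P ::= c P E]
cPE => cpE   [P ::= p]
cpE => cppE   [E ::= p E]
cppE => cpppE   [E ::= p E]
cpppE => cppppE   [E ::= p E]
cppppE => cppppp   [E ::= p]

P=>cPE=>cpE=>cppE=>cpppE=>cppppE=>cppppp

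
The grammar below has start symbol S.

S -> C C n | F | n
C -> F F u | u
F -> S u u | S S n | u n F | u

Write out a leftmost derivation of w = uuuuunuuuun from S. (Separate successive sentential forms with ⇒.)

S ⇒ CCn   [S -> C C n]
CCn ⇒ uCn   [C -> u]
uCn ⇒ uFFun   [C -> F F u]
uFFun ⇒ uSuuFun   [F -> S u u]
uSuuFun ⇒ uCCnuuFun   [S -> C C n]
uCCnuuFun ⇒ uFFuCnuuFun   [C -> F F u]
uFFuCnuuFun ⇒ uuFuCnuuFun   [F -> u]
uuFuCnuuFun ⇒ uuuuCnuuFun   [F -> u]
uuuuCnuuFun ⇒ uuuuunuuFun   [C -> u]
uuuuunuuFun ⇒ uuuuunuuuun   [F -> u]

S ⇒ CCn ⇒ uCn ⇒ uFFun ⇒ uSuuFun ⇒ uCCnuuFun ⇒ uFFuCnuuFun ⇒ uuFuCnuuFun ⇒ uuuuCnuuFun ⇒ uuuuunuuFun ⇒ uuuuunuuuun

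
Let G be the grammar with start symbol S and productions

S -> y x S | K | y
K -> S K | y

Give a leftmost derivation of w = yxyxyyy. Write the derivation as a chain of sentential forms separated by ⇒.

S ⇒ K ⇒ SK ⇒ KK ⇒ SKK ⇒ yxSKK ⇒ yxyxSKK ⇒ yxyxyKK ⇒ yxyxyyK ⇒ yxyxyyy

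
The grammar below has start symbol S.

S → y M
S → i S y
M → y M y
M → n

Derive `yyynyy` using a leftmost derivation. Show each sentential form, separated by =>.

S => yM   [S → y M]
yM => yyMy   [M → y M y]
yyMy => yyyMyy   [M → y M y]
yyyMyy => yyynyy   [M → n]

S => yM => yyMy => yyyMyy => yyynyy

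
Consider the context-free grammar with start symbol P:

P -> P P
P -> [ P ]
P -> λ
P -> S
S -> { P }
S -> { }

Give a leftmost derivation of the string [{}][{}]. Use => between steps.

P => PP   [P -> P P]
PP => [P]P   [P -> [ P ]]
[P]P => [S]P   [P -> S]
[S]P => [{}]P   [S -> { }]
[{}]P => [{}]PP   [P -> P P]
[{}]PP => [{}][P]P   [P -> [ P ]]
[{}][P]P => [{}][S]P   [P -> S]
[{}][S]P => [{}][{P}]P   [S -> { P }]
[{}][{P}]P => [{}][{}]P   [P -> λ]
[{}][{}]P => [{}][{}]   [P -> λ]

P => PP => [P]P => [S]P => [{}]P => [{}]PP => [{}][P]P => [{}][S]P => [{}][{P}]P => [{}][{}]P => [{}][{}]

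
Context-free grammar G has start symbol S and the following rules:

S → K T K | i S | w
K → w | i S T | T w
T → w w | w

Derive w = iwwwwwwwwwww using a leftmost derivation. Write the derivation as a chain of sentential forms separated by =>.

S=>KTK=>iSTTK=>iKTKTTK=>iTwTKTTK=>iwwTKTTK=>iwwwwKTTK=>iwwwwTwTTK=>iwwwwwwTTK=>iwwwwwwwwTK=>iwwwwwwwwwwK=>iwwwwwwwwwww

S => KTK   [S → K T K]
KTK => iSTTK   [K → i S T]
iSTTK => iKTKTTK   [S → K T K]
iKTKTTK => iTwTKTTK   [K → T w]
iTwTKTTK => iwwTKTTK   [T → w]
iwwTKTTK => iwwwwKTTK   [T → w w]
iwwwwKTTK => iwwwwTwTTK   [K → T w]
iwwwwTwTTK => iwwwwwwTTK   [T → w]
iwwwwwwTTK => iwwwwwwwwTK   [T → w w]
iwwwwwwwwTK => iwwwwwwwwwwK   [T → w w]
iwwwwwwwwwwK => iwwwwwwwwwww   [K → w]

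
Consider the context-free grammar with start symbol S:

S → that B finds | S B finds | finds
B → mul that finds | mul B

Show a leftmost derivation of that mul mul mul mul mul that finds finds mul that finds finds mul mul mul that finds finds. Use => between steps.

S => S B finds   [S → S B finds]
S B finds => S B finds B finds   [S → S B finds]
S B finds B finds => that B finds B finds B finds   [S → that B finds]
that B finds B finds B finds => that mul B finds B finds B finds   [B → mul B]
that mul B finds B finds B finds => that mul mul B finds B finds B finds   [B → mul B]
that mul mul B finds B finds B finds => that mul mul mul B finds B finds B finds   [B → mul B]
that mul mul mul B finds B finds B finds => that mul mul mul mul B finds B finds B finds   [B → mul B]
that mul mul mul mul B finds B finds B finds => that mul mul mul mul mul that finds finds B finds B finds   [B → mul that finds]
that mul mul mul mul mul that finds finds B finds B finds => that mul mul mul mul mul that finds finds mul that finds finds B finds   [B → mul that finds]
that mul mul mul mul mul that finds finds mul that finds finds B finds => that mul mul mul mul mul that finds finds mul that finds finds mul B finds   [B → mul B]
that mul mul mul mul mul that finds finds mul that finds finds mul B finds => that mul mul mul mul mul that finds finds mul that finds finds mul mul B finds   [B → mul B]
that mul mul mul mul mul that finds finds mul that finds finds mul mul B finds => that mul mul mul mul mul that finds finds mul that finds finds mul mul mul that finds finds   [B → mul that finds]

S => S B finds => S B finds B finds => that B finds B finds B finds => that mul B finds B finds B finds => that mul mul B finds B finds B finds => that mul mul mul B finds B finds B finds => that mul mul mul mul B finds B finds B finds => that mul mul mul mul mul that finds finds B finds B finds => that mul mul mul mul mul that finds finds mul that finds finds B finds => that mul mul mul mul mul that finds finds mul that finds finds mul B finds => that mul mul mul mul mul that finds finds mul that finds finds mul mul B finds => that mul mul mul mul mul that finds finds mul that finds finds mul mul mul that finds finds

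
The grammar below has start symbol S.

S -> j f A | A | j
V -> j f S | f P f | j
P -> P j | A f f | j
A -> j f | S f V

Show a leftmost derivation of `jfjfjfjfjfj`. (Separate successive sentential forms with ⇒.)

S ⇒ jfA ⇒ jfSfV ⇒ jfjfAfV ⇒ jfjfSfVfV ⇒ jfjfAfVfV ⇒ jfjfSfVfVfV ⇒ jfjfjfVfVfV ⇒ jfjfjfjfVfV ⇒ jfjfjfjfjfV ⇒ jfjfjfjfjfj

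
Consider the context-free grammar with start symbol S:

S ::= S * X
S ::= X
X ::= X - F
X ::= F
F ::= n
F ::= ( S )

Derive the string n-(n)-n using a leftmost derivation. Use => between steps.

S => X => X-F => X-F-F => F-F-F => n-F-F => n-(S)-F => n-(X)-F => n-(F)-F => n-(n)-F => n-(n)-n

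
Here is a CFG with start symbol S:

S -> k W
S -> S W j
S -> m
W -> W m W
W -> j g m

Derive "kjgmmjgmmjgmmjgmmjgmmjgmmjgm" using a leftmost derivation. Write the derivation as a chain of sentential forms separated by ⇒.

S ⇒ kW ⇒ kWmW ⇒ kWmWmW ⇒ kWmWmWmW ⇒ kWmWmWmWmW ⇒ kjgmmWmWmWmW ⇒ kjgmmWmWmWmWmW ⇒ kjgmmjgmmWmWmWmW ⇒ kjgmmjgmmWmWmWmWmW ⇒ kjgmmjgmmjgmmWmWmWmW ⇒ kjgmmjgmmjgmmjgmmWmWmW ⇒ kjgmmjgmmjgmmjgmmjgmmWmW ⇒ kjgmmjgmmjgmmjgmmjgmmjgmmW ⇒ kjgmmjgmmjgmmjgmmjgmmjgmmjgm

S ⇒ kW   [S -> k W]
kW ⇒ kWmW   [W -> W m W]
kWmW ⇒ kWmWmW   [W -> W m W]
kWmWmW ⇒ kWmWmWmW   [W -> W m W]
kWmWmWmW ⇒ kWmWmWmWmW   [W -> W m W]
kWmWmWmWmW ⇒ kjgmmWmWmWmW   [W -> j g m]
kjgmmWmWmWmW ⇒ kjgmmWmWmWmWmW   [W -> W m W]
kjgmmWmWmWmWmW ⇒ kjgmmjgmmWmWmWmW   [W -> j g m]
kjgmmjgmmWmWmWmW ⇒ kjgmmjgmmWmWmWmWmW   [W -> W m W]
kjgmmjgmmWmWmWmWmW ⇒ kjgmmjgmmjgmmWmWmWmW   [W -> j g m]
kjgmmjgmmjgmmWmWmWmW ⇒ kjgmmjgmmjgmmjgmmWmWmW   [W -> j g m]
kjgmmjgmmjgmmjgmmWmWmW ⇒ kjgmmjgmmjgmmjgmmjgmmWmW   [W -> j g m]
kjgmmjgmmjgmmjgmmjgmmWmW ⇒ kjgmmjgmmjgmmjgmmjgmmjgmmW   [W -> j g m]
kjgmmjgmmjgmmjgmmjgmmjgmmW ⇒ kjgmmjgmmjgmmjgmmjgmmjgmmjgm   [W -> j g m]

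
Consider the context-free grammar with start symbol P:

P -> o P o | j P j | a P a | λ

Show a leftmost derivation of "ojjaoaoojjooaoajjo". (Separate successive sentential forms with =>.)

P => oPo   [P -> o P o]
oPo => ojPjo   [P -> j P j]
ojPjo => ojjPjjo   [P -> j P j]
ojjPjjo => ojjaPajjo   [P -> a P a]
ojjaPajjo => ojjaoPoajjo   [P -> o P o]
ojjaoPoajjo => ojjaoaPaoajjo   [P -> a P a]
ojjaoaPaoajjo => ojjaoaoPoaoajjo   [P -> o P o]
ojjaoaoPoaoajjo => ojjaoaooPooaoajjo   [P -> o P o]
ojjaoaooPooaoajjo => ojjaoaoojPjooaoajjo   [P -> j P j]
ojjaoaoojPjooaoajjo => ojjaoaoojjooaoajjo   [P -> λ]

P => oPo => ojPjo => ojjPjjo => ojjaPajjo => ojjaoPoajjo => ojjaoaPaoajjo => ojjaoaoPoaoajjo => ojjaoaooPooaoajjo => ojjaoaoojPjooaoajjo => ojjaoaoojjooaoajjo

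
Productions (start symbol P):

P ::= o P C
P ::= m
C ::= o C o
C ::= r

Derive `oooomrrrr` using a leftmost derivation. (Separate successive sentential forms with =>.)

P => oPC   [P ::= o P C]
oPC => ooPCC   [P ::= o P C]
ooPCC => oooPCCC   [P ::= o P C]
oooPCCC => ooooPCCCC   [P ::= o P C]
ooooPCCCC => oooomCCCC   [P ::= m]
oooomCCCC => oooomrCCC   [C ::= r]
oooomrCCC => oooomrrCC   [C ::= r]
oooomrrCC => oooomrrrC   [C ::= r]
oooomrrrC => oooomrrrr   [C ::= r]

P => oPC => ooPCC => oooPCCC => ooooPCCCC => oooomCCCC => oooomrCCC => oooomrrCC => oooomrrrC => oooomrrrr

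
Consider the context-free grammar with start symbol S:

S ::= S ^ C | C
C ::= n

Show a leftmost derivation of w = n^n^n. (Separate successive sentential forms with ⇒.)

S ⇒ S^C ⇒ S^C^C ⇒ C^C^C ⇒ n^C^C ⇒ n^n^C ⇒ n^n^n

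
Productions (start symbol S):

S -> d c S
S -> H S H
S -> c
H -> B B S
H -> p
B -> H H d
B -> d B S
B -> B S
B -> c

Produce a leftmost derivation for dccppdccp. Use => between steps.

S => dcS => dcHSH => dcBBSSH => dccBSSH => dccHHdSSH => dccpHdSSH => dccppdSSH => dccppdcSH => dccppdccH => dccppdccp

S => dcS   [S -> d c S]
dcS => dcHSH   [S -> H S H]
dcHSH => dcBBSSH   [H -> B B S]
dcBBSSH => dccBSSH   [B -> c]
dccBSSH => dccHHdSSH   [B -> H H d]
dccHHdSSH => dccpHdSSH   [H -> p]
dccpHdSSH => dccppdSSH   [H -> p]
dccppdSSH => dccppdcSH   [S -> c]
dccppdcSH => dccppdccH   [S -> c]
dccppdccH => dccppdccp   [H -> p]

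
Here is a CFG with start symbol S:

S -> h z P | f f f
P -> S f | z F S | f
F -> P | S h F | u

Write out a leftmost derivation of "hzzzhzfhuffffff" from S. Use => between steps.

S => hzP => hzzFS => hzzPS => hzzzFSS => hzzzShFSS => hzzzhzPhFSS => hzzzhzfhFSS => hzzzhzfhuSS => hzzzhzfhufffS => hzzzhzfhuffffff

S => hzP   [S -> h z P]
hzP => hzzFS   [P -> z F S]
hzzFS => hzzPS   [F -> P]
hzzPS => hzzzFSS   [P -> z F S]
hzzzFSS => hzzzShFSS   [F -> S h F]
hzzzShFSS => hzzzhzPhFSS   [S -> h z P]
hzzzhzPhFSS => hzzzhzfhFSS   [P -> f]
hzzzhzfhFSS => hzzzhzfhuSS   [F -> u]
hzzzhzfhuSS => hzzzhzfhufffS   [S -> f f f]
hzzzhzfhufffS => hzzzhzfhuffffff   [S -> f f f]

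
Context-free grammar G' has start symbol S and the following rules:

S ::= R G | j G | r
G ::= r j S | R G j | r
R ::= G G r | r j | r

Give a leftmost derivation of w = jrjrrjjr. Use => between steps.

S => jG   [S ::= j G]
jG => jrjS   [G ::= r j S]
jrjS => jrjRG   [S ::= R G]
jrjRG => jrjrG   [R ::= r]
jrjrG => jrjrrjS   [G ::= r j S]
jrjrrjS => jrjrrjjG   [S ::= j G]
jrjrrjjG => jrjrrjjr   [G ::= r]

S => jG => jrjS => jrjRG => jrjrG => jrjrrjS => jrjrrjjG => jrjrrjjr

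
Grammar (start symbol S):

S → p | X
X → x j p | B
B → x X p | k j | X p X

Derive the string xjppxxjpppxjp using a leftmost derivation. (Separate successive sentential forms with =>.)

S => X => B => XpX => xjppX => xjppB => xjppXpX => xjppBpX => xjppxXppX => xjppxxjpppX => xjppxxjpppxjp

S => X   [S → X]
X => B   [X → B]
B => XpX   [B → X p X]
XpX => xjppX   [X → x j p]
xjppX => xjppB   [X → B]
xjppB => xjppXpX   [B → X p X]
xjppXpX => xjppBpX   [X → B]
xjppBpX => xjppxXppX   [B → x X p]
xjppxXppX => xjppxxjpppX   [X → x j p]
xjppxxjpppX => xjppxxjpppxjp   [X → x j p]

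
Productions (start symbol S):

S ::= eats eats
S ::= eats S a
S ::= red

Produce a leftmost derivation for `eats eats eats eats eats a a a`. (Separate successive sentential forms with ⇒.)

S ⇒ eats S a ⇒ eats eats S a a ⇒ eats eats eats S a a a ⇒ eats eats eats eats eats a a a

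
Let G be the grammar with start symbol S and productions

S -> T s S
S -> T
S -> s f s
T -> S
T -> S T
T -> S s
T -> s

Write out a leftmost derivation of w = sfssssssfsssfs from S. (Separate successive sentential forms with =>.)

S => TsS   [S -> T s S]
TsS => SsS   [T -> S]
SsS => TsSsS   [S -> T s S]
TsSsS => STsSsS   [T -> S T]
STsSsS => TTsSsS   [S -> T]
TTsSsS => STTsSsS   [T -> S T]
STTsSsS => sfsTTsSsS   [S -> s f s]
sfsTTsSsS => sfsSTTsSsS   [T -> S T]
sfsSTTsSsS => sfsTTTsSsS   [S -> T]
sfsTTTsSsS => sfssTTsSsS   [T -> s]
sfssTTsSsS => sfsssTsSsS   [T -> s]
sfsssTsSsS => sfsssssSsS   [T -> s]
sfsssssSsS => sfssssssfssS   [S -> s f s]
sfssssssfssS => sfssssssfsssfs   [S -> s f s]

S => TsS => SsS => TsSsS => STsSsS => TTsSsS => STTsSsS => sfsTTsSsS => sfsSTTsSsS => sfsTTTsSsS => sfssTTsSsS => sfsssTsSsS => sfsssssSsS => sfssssssfssS => sfssssssfsssfs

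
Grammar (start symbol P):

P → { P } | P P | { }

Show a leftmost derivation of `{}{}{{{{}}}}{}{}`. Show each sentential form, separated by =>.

P => PP   [P → P P]
PP => PPP   [P → P P]
PPP => PPPP   [P → P P]
PPPP => {}PPP   [P → { }]
{}PPP => {}{}PP   [P → { }]
{}{}PP => {}{}PPP   [P → P P]
{}{}PPP => {}{}{P}PP   [P → { P }]
{}{}{P}PP => {}{}{{P}}PP   [P → { P }]
{}{}{{P}}PP => {}{}{{{P}}}PP   [P → { P }]
{}{}{{{P}}}PP => {}{}{{{{}}}}PP   [P → { }]
{}{}{{{{}}}}PP => {}{}{{{{}}}}{}P   [P → { }]
{}{}{{{{}}}}{}P => {}{}{{{{}}}}{}{}   [P → { }]

P => PP => PPP => PPPP => {}PPP => {}{}PP => {}{}PPP => {}{}{P}PP => {}{}{{P}}PP => {}{}{{{P}}}PP => {}{}{{{{}}}}PP => {}{}{{{{}}}}{}P => {}{}{{{{}}}}{}{}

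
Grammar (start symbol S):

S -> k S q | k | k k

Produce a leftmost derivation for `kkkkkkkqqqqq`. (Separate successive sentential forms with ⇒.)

S ⇒ kSq ⇒ kkSqq ⇒ kkkSqqq ⇒ kkkkSqqqq ⇒ kkkkkSqqqqq ⇒ kkkkkkkqqqqq

S ⇒ kSq   [S -> k S q]
kSq ⇒ kkSqq   [S -> k S q]
kkSqq ⇒ kkkSqqq   [S -> k S q]
kkkSqqq ⇒ kkkkSqqqq   [S -> k S q]
kkkkSqqqq ⇒ kkkkkSqqqqq   [S -> k S q]
kkkkkSqqqqq ⇒ kkkkkkkqqqqq   [S -> k k]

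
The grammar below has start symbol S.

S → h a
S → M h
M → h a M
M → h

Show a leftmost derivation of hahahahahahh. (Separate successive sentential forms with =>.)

S => Mh => haMh => hahaMh => hahahaMh => hahahahaMh => hahahahahaMh => hahahahahahh

S => Mh   [S → M h]
Mh => haMh   [M → h a M]
haMh => hahaMh   [M → h a M]
hahaMh => hahahaMh   [M → h a M]
hahahaMh => hahahahaMh   [M → h a M]
hahahahaMh => hahahahahaMh   [M → h a M]
hahahahahaMh => hahahahahahh   [M → h]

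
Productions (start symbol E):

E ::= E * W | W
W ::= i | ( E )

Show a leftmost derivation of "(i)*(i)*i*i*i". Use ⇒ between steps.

E ⇒ E*W ⇒ E*W*W ⇒ E*W*W*W ⇒ E*W*W*W*W ⇒ W*W*W*W*W ⇒ (E)*W*W*W*W ⇒ (W)*W*W*W*W ⇒ (i)*W*W*W*W ⇒ (i)*(E)*W*W*W ⇒ (i)*(W)*W*W*W ⇒ (i)*(i)*W*W*W ⇒ (i)*(i)*i*W*W ⇒ (i)*(i)*i*i*W ⇒ (i)*(i)*i*i*i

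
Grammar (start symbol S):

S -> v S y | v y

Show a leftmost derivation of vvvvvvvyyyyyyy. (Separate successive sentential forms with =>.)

S => vSy => vvSyy => vvvSyyy => vvvvSyyyy => vvvvvSyyyyy => vvvvvvSyyyyyy => vvvvvvvyyyyyyy

S => vSy   [S -> v S y]
vSy => vvSyy   [S -> v S y]
vvSyy => vvvSyyy   [S -> v S y]
vvvSyyy => vvvvSyyyy   [S -> v S y]
vvvvSyyyy => vvvvvSyyyyy   [S -> v S y]
vvvvvSyyyyy => vvvvvvSyyyyyy   [S -> v S y]
vvvvvvSyyyyyy => vvvvvvvyyyyyyy   [S -> v y]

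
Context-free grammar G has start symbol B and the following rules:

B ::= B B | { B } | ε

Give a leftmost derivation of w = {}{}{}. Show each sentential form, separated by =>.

B=>BB=>BBB=>BBBB=>{B}BBB=>{}BBB=>{}{B}BB=>{}{}BB=>{}{}{B}B=>{}{}{}B=>{}{}{}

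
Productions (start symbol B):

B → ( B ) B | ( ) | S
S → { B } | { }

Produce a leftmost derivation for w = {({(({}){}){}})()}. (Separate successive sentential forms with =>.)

B=>S=>{B}=>{(B)B}=>{(S)B}=>{({B})B}=>{({(B)B})B}=>{({((B)B)B})B}=>{({((S)B)B})B}=>{({(({})B)B})B}=>{({(({})S)B})B}=>{({(({}){})B})B}=>{({(({}){})S})B}=>{({(({}){}){}})B}=>{({(({}){}){}})()}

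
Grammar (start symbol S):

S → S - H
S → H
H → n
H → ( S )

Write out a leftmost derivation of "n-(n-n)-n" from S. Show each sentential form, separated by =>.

S => S-H   [S → S - H]
S-H => S-H-H   [S → S - H]
S-H-H => H-H-H   [S → H]
H-H-H => n-H-H   [H → n]
n-H-H => n-(S)-H   [H → ( S )]
n-(S)-H => n-(S-H)-H   [S → S - H]
n-(S-H)-H => n-(H-H)-H   [S → H]
n-(H-H)-H => n-(n-H)-H   [H → n]
n-(n-H)-H => n-(n-n)-H   [H → n]
n-(n-n)-H => n-(n-n)-n   [H → n]

S => S-H => S-H-H => H-H-H => n-H-H => n-(S)-H => n-(S-H)-H => n-(H-H)-H => n-(n-H)-H => n-(n-n)-H => n-(n-n)-n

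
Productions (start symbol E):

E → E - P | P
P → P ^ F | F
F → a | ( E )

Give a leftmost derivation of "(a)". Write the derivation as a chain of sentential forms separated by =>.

E=>P=>F=>(E)=>(P)=>(F)=>(a)

E => P   [E → P]
P => F   [P → F]
F => (E)   [F → ( E )]
(E) => (P)   [E → P]
(P) => (F)   [P → F]
(F) => (a)   [F → a]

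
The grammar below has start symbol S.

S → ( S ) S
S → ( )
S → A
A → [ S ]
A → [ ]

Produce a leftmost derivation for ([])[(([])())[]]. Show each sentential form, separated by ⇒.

S ⇒ (S)S ⇒ (A)S ⇒ ([])S ⇒ ([])A ⇒ ([])[S] ⇒ ([])[(S)S] ⇒ ([])[((S)S)S] ⇒ ([])[((A)S)S] ⇒ ([])[(([])S)S] ⇒ ([])[(([])())S] ⇒ ([])[(([])())A] ⇒ ([])[(([])())[]]

S ⇒ (S)S   [S → ( S ) S]
(S)S ⇒ (A)S   [S → A]
(A)S ⇒ ([])S   [A → [ ]]
([])S ⇒ ([])A   [S → A]
([])A ⇒ ([])[S]   [A → [ S ]]
([])[S] ⇒ ([])[(S)S]   [S → ( S ) S]
([])[(S)S] ⇒ ([])[((S)S)S]   [S → ( S ) S]
([])[((S)S)S] ⇒ ([])[((A)S)S]   [S → A]
([])[((A)S)S] ⇒ ([])[(([])S)S]   [A → [ ]]
([])[(([])S)S] ⇒ ([])[(([])())S]   [S → ( )]
([])[(([])())S] ⇒ ([])[(([])())A]   [S → A]
([])[(([])())A] ⇒ ([])[(([])())[]]   [A → [ ]]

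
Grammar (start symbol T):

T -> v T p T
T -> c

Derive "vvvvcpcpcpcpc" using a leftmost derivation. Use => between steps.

T => vTpT => vvTpTpT => vvvTpTpTpT => vvvvTpTpTpTpT => vvvvcpTpTpTpT => vvvvcpcpTpTpT => vvvvcpcpcpTpT => vvvvcpcpcpcpT => vvvvcpcpcpcpc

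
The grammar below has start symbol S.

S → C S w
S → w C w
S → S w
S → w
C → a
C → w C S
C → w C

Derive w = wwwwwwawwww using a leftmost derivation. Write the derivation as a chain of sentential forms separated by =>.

S=>wCw=>wwCw=>wwwCSw=>wwwwCSw=>wwwwwCSSw=>wwwwwwCSSSw=>wwwwwwaSSSw=>wwwwwwawSSw=>wwwwwwawwSw=>wwwwwwawwww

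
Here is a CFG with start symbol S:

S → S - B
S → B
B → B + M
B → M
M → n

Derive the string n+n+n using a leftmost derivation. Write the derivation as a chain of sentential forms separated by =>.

S=>B=>B+M=>B+M+M=>M+M+M=>n+M+M=>n+n+M=>n+n+n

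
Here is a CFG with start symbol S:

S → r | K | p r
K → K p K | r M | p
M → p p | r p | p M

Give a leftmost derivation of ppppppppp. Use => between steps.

S => K   [S → K]
K => KpK   [K → K p K]
KpK => KpKpK   [K → K p K]
KpKpK => KpKpKpK   [K → K p K]
KpKpKpK => ppKpKpK   [K → p]
ppKpKpK => ppKpKpKpK   [K → K p K]
ppKpKpKpK => ppppKpKpK   [K → p]
ppppKpKpK => ppppppKpK   [K → p]
ppppppKpK => ppppppppK   [K → p]
ppppppppK => ppppppppp   [K → p]

S => K => KpK => KpKpK => KpKpKpK => ppKpKpK => ppKpKpKpK => ppppKpKpK => ppppppKpK => ppppppppK => ppppppppp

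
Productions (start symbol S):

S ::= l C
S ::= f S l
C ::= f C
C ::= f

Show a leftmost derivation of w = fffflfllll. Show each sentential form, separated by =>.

S => fSl => ffSll => fffSlll => ffffSllll => fffflCllll => fffflfllll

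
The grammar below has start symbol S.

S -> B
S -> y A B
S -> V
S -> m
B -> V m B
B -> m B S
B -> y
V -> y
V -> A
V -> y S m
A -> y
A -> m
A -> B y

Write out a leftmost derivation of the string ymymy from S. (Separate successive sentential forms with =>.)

S => yAB   [S -> y A B]
yAB => ymB   [A -> m]
ymB => ymVmB   [B -> V m B]
ymVmB => ymymB   [V -> y]
ymymB => ymymy   [B -> y]

S => yAB => ymB => ymVmB => ymymB => ymymy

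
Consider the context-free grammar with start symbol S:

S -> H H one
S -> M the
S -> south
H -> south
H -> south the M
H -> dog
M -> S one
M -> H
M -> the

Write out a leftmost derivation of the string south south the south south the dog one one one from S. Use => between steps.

S => H H one => south H one => south south the M one => south south the S one one => south south the H H one one one => south south the south H one one one => south south the south south the M one one one => south south the south south the H one one one => south south the south south the dog one one one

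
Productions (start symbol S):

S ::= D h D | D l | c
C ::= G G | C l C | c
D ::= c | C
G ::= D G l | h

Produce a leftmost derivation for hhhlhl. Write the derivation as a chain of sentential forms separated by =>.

S => Dl => Cl => GGl => DGlGl => CGlGl => GGGlGl => hGGlGl => hhGlGl => hhhlGl => hhhlhl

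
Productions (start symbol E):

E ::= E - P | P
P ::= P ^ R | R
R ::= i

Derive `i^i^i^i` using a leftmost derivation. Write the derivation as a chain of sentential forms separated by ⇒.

E ⇒ P ⇒ P^R ⇒ P^R^R ⇒ P^R^R^R ⇒ R^R^R^R ⇒ i^R^R^R ⇒ i^i^R^R ⇒ i^i^i^R ⇒ i^i^i^i

E ⇒ P   [E ::= P]
P ⇒ P^R   [P ::= P ^ R]
P^R ⇒ P^R^R   [P ::= P ^ R]
P^R^R ⇒ P^R^R^R   [P ::= P ^ R]
P^R^R^R ⇒ R^R^R^R   [P ::= R]
R^R^R^R ⇒ i^R^R^R   [R ::= i]
i^R^R^R ⇒ i^i^R^R   [R ::= i]
i^i^R^R ⇒ i^i^i^R   [R ::= i]
i^i^i^R ⇒ i^i^i^i   [R ::= i]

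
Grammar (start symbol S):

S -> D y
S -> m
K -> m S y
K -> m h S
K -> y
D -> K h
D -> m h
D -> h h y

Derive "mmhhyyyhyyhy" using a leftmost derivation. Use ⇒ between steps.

S ⇒ Dy ⇒ Khy ⇒ mSyhy ⇒ mDyyhy ⇒ mKhyyhy ⇒ mmSyhyyhy ⇒ mmDyyhyyhy ⇒ mmhhyyyhyyhy

S ⇒ Dy   [S -> D y]
Dy ⇒ Khy   [D -> K h]
Khy ⇒ mSyhy   [K -> m S y]
mSyhy ⇒ mDyyhy   [S -> D y]
mDyyhy ⇒ mKhyyhy   [D -> K h]
mKhyyhy ⇒ mmSyhyyhy   [K -> m S y]
mmSyhyyhy ⇒ mmDyyhyyhy   [S -> D y]
mmDyyhyyhy ⇒ mmhhyyyhyyhy   [D -> h h y]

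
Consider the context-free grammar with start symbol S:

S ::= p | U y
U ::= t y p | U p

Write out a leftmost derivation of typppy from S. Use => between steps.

S => Uy   [S ::= U y]
Uy => Upy   [U ::= U p]
Upy => Uppy   [U ::= U p]
Uppy => typppy   [U ::= t y p]

S => Uy => Upy => Uppy => typppy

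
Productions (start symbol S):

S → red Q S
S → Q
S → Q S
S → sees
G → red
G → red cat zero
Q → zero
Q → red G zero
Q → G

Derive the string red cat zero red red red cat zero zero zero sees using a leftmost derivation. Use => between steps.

S => Q S   [S → Q S]
Q S => G S   [Q → G]
G S => red cat zero S   [G → red cat zero]
red cat zero S => red cat zero red Q S   [S → red Q S]
red cat zero red Q S => red cat zero red red G zero S   [Q → red G zero]
red cat zero red red G zero S => red cat zero red red red cat zero zero S   [G → red cat zero]
red cat zero red red red cat zero zero S => red cat zero red red red cat zero zero Q S   [S → Q S]
red cat zero red red red cat zero zero Q S => red cat zero red red red cat zero zero zero S   [Q → zero]
red cat zero red red red cat zero zero zero S => red cat zero red red red cat zero zero zero sees   [S → sees]

S => Q S => G S => red cat zero S => red cat zero red Q S => red cat zero red red G zero S => red cat zero red red red cat zero zero S => red cat zero red red red cat zero zero Q S => red cat zero red red red cat zero zero zero S => red cat zero red red red cat zero zero zero sees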